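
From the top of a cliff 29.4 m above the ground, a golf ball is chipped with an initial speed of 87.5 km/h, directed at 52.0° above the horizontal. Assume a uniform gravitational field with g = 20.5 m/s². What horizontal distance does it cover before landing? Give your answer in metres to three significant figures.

Convert: 87.5 km/h = 87.5/3.6 = 24.31 m/s.
vₓ = 24.31 cos 52.0° = 14.96 m/s; v_y0 = 24.31 sin 52.0° = 19.15 m/s.
With up positive and y = 0 at the ground: y(t) = 29.4 + (19.15) t − 10.25 t². Setting y = 0 and taking the positive root: t = [19.15 + √(19.15² + 2·20.5·29.4)] / 20.5 = (19.15 + 39.65) / 20.5 = 2.869 s.
Horizontal distance: R = vₓ t = 14.96 × 2.869 = 42.92 m.

42.9 m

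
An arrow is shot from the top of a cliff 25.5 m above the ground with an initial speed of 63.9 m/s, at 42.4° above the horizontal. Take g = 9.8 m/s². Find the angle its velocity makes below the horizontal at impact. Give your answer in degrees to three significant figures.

Horizontal component vₓ = 63.90 cos 42.4° = 47.19 m/s; vertical v_y0 = 63.90 sin 42.4° = 43.09 m/s.
Vertical motion (up positive, ground at y = 0): 4.900 t² − (43.09) t − 25.5 = 0, so t = (43.09 + √(43.09² + 2·9.80·25.5)) / 9.80 = (43.09 + 48.54) / 9.80 = 9.350 s.
At impact: v_y = v_y0 − g t = −48.54 m/s; vₓ = 47.19 m/s.
Angle below horizontal: arctan(|v_y|/vₓ) = arctan(48.54/47.19) = 45.81°.

45.8°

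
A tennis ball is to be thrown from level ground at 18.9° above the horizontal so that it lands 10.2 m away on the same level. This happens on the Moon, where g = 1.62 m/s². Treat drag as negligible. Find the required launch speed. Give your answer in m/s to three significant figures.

5.19 m/s

On level ground R = v₀² sin 2θ / g ⇒ v₀ = √(gR / sin 2θ).
v₀ = √(1.62 × 10.2 / sin 37.80°) = √(16.52 / 0.6129) = √26.960 = 5.192 m/s.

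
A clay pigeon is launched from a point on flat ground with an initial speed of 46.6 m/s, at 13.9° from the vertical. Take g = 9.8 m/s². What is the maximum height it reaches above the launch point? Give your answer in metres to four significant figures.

vₓ = 46.60 sin 13.9° = 11.19 m/s; v_y0 = 46.60 cos 13.9° = 45.24 m/s.
At the apex v_y = 0, so H = v_y0²/(2g) = 45.24²/19.60 = 104.4 m.

104.4 m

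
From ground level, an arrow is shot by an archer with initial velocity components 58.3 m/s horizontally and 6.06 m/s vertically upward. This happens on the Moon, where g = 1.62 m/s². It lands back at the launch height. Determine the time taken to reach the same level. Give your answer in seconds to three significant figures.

It returns to y = 0 when t = 2 v_y0 / g = 2(6.060)/1.62 = 7.481 s.

7.48 s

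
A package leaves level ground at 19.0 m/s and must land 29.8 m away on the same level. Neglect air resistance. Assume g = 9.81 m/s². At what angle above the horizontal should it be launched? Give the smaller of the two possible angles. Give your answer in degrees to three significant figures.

From R = (v₀²/g) sin 2θ: sin 2θ = 9.81 × 29.8 / 361.00 = 0.8098.
2θ = 54.08° or 180° − 54.08° = 125.9°, so θ = 27.04° or 62.96°.
The smaller angle is 27.04°.

27.0°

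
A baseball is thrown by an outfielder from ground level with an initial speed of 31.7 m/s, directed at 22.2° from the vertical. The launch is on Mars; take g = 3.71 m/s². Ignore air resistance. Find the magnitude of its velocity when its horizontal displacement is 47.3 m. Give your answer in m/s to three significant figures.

Resolve: vₓ = 31.70 sin 22.2° = 11.98 m/s and v_y0 = 31.70 cos 22.2° = 29.35 m/s.
At x = 47.3 m, t = x/vₓ = 47.3/11.98 = 3.949 s.
Vertical velocity there: v_y = v_y0 − g t = 29.35 − 3.71 × 3.949 = 14.70 m/s.
Speed: √(vₓ² + v_y²) = √(11.98² + 14.70²) = 18.96 m/s.

19.0 m/s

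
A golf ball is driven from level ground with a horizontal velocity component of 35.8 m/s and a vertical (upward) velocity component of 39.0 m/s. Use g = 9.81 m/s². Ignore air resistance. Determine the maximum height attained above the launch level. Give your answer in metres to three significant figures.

77.5 m

Peak height H = v_y0² / (2g) = 1521.0 / 19.62 = 77.52 m.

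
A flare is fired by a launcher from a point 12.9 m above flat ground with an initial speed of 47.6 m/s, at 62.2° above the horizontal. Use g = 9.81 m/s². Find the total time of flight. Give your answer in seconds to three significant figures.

Components: vₓ = 47.60 cos 62.2° = 22.20 m/s, v_y0 = 47.60 sin 62.2° = 42.11 m/s.
Vertical motion (up positive, ground at y = 0): 4.905 t² − (42.11) t − 12.9 = 0, so t = (42.11 + √(42.11² + 2·9.81·12.9)) / 9.81 = (42.11 + 45.01) / 9.81 = 8.880 s.

8.88 s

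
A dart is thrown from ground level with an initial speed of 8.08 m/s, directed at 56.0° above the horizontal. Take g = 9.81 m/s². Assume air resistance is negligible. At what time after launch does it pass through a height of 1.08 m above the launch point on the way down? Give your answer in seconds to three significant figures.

1.18 s

Components: vₓ = 8.080 cos 56.0° = 4.518 m/s, v_y0 = 8.080 sin 56.0° = 6.699 m/s.
Height y(t) = 6.699 t − 4.905 t² = 1.08 gives 4.905 t² − 6.699 t + 1.08 = 0.
t = [6.699 ± √(6.699² − 2·9.81·1.08)] / 9.81 = (6.699 ± 4.866) / 9.81, so t = 0.1868 s or t = 1.179 s.
The descending-branch root is 1.179 s.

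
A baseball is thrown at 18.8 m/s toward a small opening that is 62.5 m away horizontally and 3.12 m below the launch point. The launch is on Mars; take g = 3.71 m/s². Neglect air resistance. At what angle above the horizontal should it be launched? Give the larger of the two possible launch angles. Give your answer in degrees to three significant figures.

69.9°

Trajectory: y = x tanθ − g x² (1 + tan²θ)/(2v₀²). With x = 62.5, y = −3.12, v₀ = 18.8, g = 3.71:
20.50 tan²θ − 62.5 tanθ + (17.38) = 0.
tanθ = [62.5 ± √(62.5² − 4 × 20.50 × (17.38))] / (2 × 20.50) = (62.5 ± 49.81) / 41.00, giving tanθ = 0.3095 or 2.739.
θ = 17.20° or 69.94°; the larger is 69.94°.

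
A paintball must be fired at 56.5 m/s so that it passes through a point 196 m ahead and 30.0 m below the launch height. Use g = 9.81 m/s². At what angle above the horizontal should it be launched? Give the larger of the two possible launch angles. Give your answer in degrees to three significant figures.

Trajectory: y = x tanθ − g x² (1 + tan²θ)/(2v₀²). With x = 196, y = −30.0, v₀ = 56.5, g = 9.81:
59.03 tan²θ − 196 tanθ + (29.03) = 0.
tanθ = [196 ± √(196² − 4 × 59.03 × (29.03))] / (2 × 59.03) = (196 ± 177.7) / 118.1, giving tanθ = 0.1554 or 3.165.
θ = 8.831° or 72.47°; the larger is 72.47°.

72.5°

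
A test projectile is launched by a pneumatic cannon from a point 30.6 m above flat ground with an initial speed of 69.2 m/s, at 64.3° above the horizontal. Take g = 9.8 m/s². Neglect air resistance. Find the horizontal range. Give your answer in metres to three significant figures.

Horizontal component vₓ = 69.20 cos 64.3° = 30.01 m/s; vertical v_y0 = 69.20 sin 64.3° = 62.35 m/s.
Vertical motion (up positive, ground at y = 0): 4.900 t² − (62.35) t − 30.6 = 0, so t = (62.35 + √(62.35² + 2·9.80·30.6)) / 9.80 = (62.35 + 66.99) / 9.80 = 13.20 s.
Horizontal distance: R = vₓ t = 30.01 × 13.20 = 396.1 m.

396 m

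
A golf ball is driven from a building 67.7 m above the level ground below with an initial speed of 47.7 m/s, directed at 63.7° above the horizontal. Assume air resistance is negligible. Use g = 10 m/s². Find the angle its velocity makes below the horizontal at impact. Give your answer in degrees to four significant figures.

69.46°

Resolve: vₓ = 47.70 cos 63.7° = 21.13 m/s and v_y0 = 47.70 sin 63.7° = 42.76 m/s.
Vertical motion (up positive, ground at y = 0): 5.000 t² − (42.76) t − 67.7 = 0, so t = (42.76 + √(42.76² + 2·10.0·67.7)) / 10.0 = (42.76 + 56.41) / 10.0 = 9.918 s.
At impact: v_y = v_y0 − g t = −56.41 m/s; vₓ = 21.13 m/s.
Angle below horizontal: arctan(|v_y|/vₓ) = arctan(56.41/21.13) = 69.46°.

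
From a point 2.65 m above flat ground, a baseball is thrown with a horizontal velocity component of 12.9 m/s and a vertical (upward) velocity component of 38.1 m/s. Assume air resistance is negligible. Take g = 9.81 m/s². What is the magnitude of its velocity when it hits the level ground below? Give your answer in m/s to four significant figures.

The projectile lands when y = 2.65 + (38.10) t − ½·9.81·t² = 0. Positive root: t = (38.10 + √(38.10² + 2·9.81·2.65)) / 9.81 = (38.10 + 38.78) / 9.81 = 7.837 s.
Vertical velocity at impact: v_y = v_y0 − g t = 38.10 − 9.81 × 7.837 = −38.78 m/s.
Speed: |v| = √(vₓ² + v_y²) = √(12.90² + 38.78²) = 40.87 m/s.

40.87 m/s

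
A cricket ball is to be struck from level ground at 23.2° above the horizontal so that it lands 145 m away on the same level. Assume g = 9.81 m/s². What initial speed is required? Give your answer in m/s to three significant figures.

44.3 m/s

Level-ground range: R = v₀² sin(2θ)/g, so v₀ = √(gR / sin 2θ).
v₀ = √(9.81 × 145 / sin 46.40°) = √(1422 / 0.7242) = √1964.2 = 44.32 m/s.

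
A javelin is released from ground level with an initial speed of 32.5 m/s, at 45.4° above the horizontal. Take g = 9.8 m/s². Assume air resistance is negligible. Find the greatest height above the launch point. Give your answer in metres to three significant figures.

Horizontal component vₓ = 32.50 cos 45.4° = 22.82 m/s; vertical v_y0 = 32.50 sin 45.4° = 23.14 m/s.
Peak height H = v_y0² / (2g) = 535.50 / 19.60 = 27.32 m.

27.3 m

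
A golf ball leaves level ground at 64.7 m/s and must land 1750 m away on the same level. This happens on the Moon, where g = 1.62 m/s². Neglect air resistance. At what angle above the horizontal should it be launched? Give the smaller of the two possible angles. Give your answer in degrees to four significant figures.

21.31°

From R = (v₀²/g) sin 2θ: sin 2θ = 1.62 × 1750 / 4186.1 = 0.6772.
2θ = 42.63° or 180° − 42.63° = 137.4°, so θ = 21.31° or 68.69°.
The smaller angle is 21.31°.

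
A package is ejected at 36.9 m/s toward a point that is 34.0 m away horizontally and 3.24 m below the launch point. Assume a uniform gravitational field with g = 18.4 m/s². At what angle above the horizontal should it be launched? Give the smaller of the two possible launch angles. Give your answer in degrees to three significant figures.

Trajectory: y = x tanθ − g x² (1 + tan²θ)/(2v₀²). With x = 34.0, y = −3.24, v₀ = 36.9, g = 18.4:
7.811 tan²θ − 34.0 tanθ + (4.571) = 0.
tanθ = [34.0 ± √(34.0² − 4 × 7.811 × (4.571))] / (2 × 7.811) = (34.0 ± 31.83) / 15.62, giving tanθ = 0.1389 or 4.214.
θ = 7.906° or 76.65°; the smaller is 7.906°.

7.91°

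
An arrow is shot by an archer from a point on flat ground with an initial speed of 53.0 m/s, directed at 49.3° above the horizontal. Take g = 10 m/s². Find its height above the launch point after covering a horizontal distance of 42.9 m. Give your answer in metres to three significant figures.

Components: vₓ = 53.00 cos 49.3° = 34.56 m/s, v_y0 = 53.00 sin 49.3° = 40.18 m/s.
Time to reach x = 42.9 m: t = x/vₓ = 42.9/34.56 = 1.241 s.
Height: y = v_y0 t − ½ g t² = 40.18 × 1.241 − 5.000 × 1.241² = 49.88 − 7.704 = 42.17 m.

42.2 m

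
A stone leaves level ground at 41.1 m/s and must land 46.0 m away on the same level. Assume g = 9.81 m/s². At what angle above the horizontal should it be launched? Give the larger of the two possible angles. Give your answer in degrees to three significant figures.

R = v₀² sin 2θ / g gives sin 2θ = gR/v₀² = 9.81·46.0/41.1² = 0.2671.
2θ = 15.49° or 180° − 15.49° = 164.5°, so θ = 7.747° or 82.25°.
The larger angle is 82.25°.

82.3°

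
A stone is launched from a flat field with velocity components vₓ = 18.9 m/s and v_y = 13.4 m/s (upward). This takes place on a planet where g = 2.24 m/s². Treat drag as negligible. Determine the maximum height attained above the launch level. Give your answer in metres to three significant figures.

40.1 m

Peak height H = v_y0² / (2g) = 179.56 / 4.480 = 40.08 m.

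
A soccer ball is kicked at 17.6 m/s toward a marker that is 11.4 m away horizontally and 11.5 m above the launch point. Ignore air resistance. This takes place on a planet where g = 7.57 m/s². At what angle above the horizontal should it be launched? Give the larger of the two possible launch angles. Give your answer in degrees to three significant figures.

80.1°

Trajectory: y = x tanθ − g x² (1 + tan²θ)/(2v₀²). With x = 11.4, y = 11.5, v₀ = 17.6, g = 7.57:
1.588 tan²θ − 11.4 tanθ + (13.09) = 0.
tanθ = [11.4 ± √(11.4² − 4 × 1.588 × (13.09))] / (2 × 1.588) = (11.4 ± 6.843) / 3.176, giving tanθ = 1.435 or 5.744.
θ = 55.13° or 80.12°; the larger is 80.12°.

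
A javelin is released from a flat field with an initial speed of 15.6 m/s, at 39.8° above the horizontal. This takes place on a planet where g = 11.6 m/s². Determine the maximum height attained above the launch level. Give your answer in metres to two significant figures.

vₓ = 15.60 cos 39.8° = 11.99 m/s; v_y0 = 15.60 sin 39.8° = 9.986 m/s.
Maximum height: H = v_y0² / (2g) = 9.986² / (2 × 11.6) = 4.298 m.

4.3 m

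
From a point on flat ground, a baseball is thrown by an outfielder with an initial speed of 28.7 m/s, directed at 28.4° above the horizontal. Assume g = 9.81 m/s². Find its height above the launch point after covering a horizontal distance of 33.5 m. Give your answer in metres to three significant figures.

9.48 m

Components: vₓ = 28.70 cos 28.4° = 25.25 m/s, v_y0 = 28.70 sin 28.4° = 13.65 m/s.
x = vₓ t ⇒ t = 33.5/25.25 = 1.327 s.
Height: y = v_y0 t − ½ g t² = 13.65 × 1.327 − 4.905 × 1.327² = 18.11 − 8.637 = 9.477 m.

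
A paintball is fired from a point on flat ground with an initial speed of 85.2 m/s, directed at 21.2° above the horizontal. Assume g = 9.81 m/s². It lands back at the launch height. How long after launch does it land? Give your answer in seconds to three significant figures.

6.28 s

Components: vₓ = 85.20 cos 21.2° = 79.43 m/s, v_y0 = 85.20 sin 21.2° = 30.81 m/s.
Landing at launch height ⇒ T = 2 v_y0 / g = 2 × 30.81 / 9.81 = 6.281 s.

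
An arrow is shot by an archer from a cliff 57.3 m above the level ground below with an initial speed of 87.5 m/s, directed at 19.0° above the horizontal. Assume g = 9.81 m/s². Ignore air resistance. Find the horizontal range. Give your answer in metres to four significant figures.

611.3 m

vₓ = 87.50 cos 19.0° = 82.73 m/s; v_y0 = 87.50 sin 19.0° = 28.49 m/s.
With up positive and y = 0 at the ground: y(t) = 57.3 + (28.49) t − 4.905 t². Setting y = 0 and taking the positive root: t = [28.49 + √(28.49² + 2·9.81·57.3)] / 9.81 = (28.49 + 44.00) / 9.81 = 7.389 s.
Horizontal distance: R = vₓ t = 82.73 × 7.389 = 611.3 m.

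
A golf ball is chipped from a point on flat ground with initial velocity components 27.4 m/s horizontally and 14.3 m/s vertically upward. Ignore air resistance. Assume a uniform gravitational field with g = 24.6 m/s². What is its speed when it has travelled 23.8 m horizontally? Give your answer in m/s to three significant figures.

Time to reach x = 23.8 m: t = x/vₓ = 23.8/27.40 = 0.8686 s.
Vertical velocity there: v_y = v_y0 − g t = 14.30 − 24.6 × 0.8686 = −7.068 m/s.
Speed: √(vₓ² + v_y²) = √(27.40² + 7.068²) = 28.30 m/s.

28.3 m/s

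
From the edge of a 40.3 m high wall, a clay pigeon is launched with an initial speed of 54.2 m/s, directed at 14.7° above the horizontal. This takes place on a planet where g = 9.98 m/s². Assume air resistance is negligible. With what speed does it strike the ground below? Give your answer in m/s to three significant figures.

61.2 m/s

Components: vₓ = 54.20 cos 14.7° = 52.43 m/s, v_y0 = 54.20 sin 14.7° = 13.75 m/s.
Vertical motion (up positive, ground at y = 0): 4.990 t² − (13.75) t − 40.3 = 0, so t = (13.75 + √(13.75² + 2·9.98·40.3)) / 9.98 = (13.75 + 31.52) / 9.98 = 4.537 s.
Vertical velocity at impact: v_y = v_y0 − g t = 13.75 − 9.98 × 4.537 = −31.52 m/s.
Speed: |v| = √(vₓ² + v_y²) = √(52.43² + 31.52²) = 61.17 m/s.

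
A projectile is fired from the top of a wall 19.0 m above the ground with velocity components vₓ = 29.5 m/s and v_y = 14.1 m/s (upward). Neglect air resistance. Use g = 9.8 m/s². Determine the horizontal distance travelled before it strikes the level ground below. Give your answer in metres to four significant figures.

114.4 m

With up positive and y = 0 at the ground: y(t) = 19.0 + (14.10) t − 4.900 t². Setting y = 0 and taking the positive root: t = [14.10 + √(14.10² + 2·9.80·19.0)] / 9.80 = (14.10 + 23.90) / 9.80 = 3.878 s.
Horizontal distance: R = vₓ t = 29.50 × 3.878 = 114.4 m.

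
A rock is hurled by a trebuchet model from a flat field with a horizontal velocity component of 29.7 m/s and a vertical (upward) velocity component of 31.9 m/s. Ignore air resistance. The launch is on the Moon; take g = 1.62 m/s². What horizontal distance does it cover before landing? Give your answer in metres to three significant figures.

Time aloft: T = 2 v_y0 / g = 2 × 31.90 / 1.62 = 39.38 s.
Horizontal distance R = vₓ T = 29.70 × 39.38 = 1170 m.

1170 m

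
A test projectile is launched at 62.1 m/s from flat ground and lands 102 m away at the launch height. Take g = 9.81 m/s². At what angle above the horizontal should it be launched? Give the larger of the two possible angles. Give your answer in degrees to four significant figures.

82.48°

Level-ground range R = v₀² sin(2θ)/g ⇒ sin(2θ) = gR/v₀² = 9.81 × 102 / 62.1² = 0.2595.
2θ = 15.04° or 180° − 15.04° = 165.0°, so θ = 7.519° or 82.48°.
The larger angle is 82.48°.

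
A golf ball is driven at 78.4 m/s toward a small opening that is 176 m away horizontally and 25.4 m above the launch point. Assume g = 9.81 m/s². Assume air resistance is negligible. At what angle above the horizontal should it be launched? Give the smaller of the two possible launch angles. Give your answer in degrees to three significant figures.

Trajectory: y = x tanθ − g x² (1 + tan²θ)/(2v₀²). With x = 176, y = 25.4, v₀ = 78.4, g = 9.81:
24.72 tan²θ − 176 tanθ + (50.12) = 0.
tanθ = [176 ± √(176² − 4 × 24.72 × (50.12))] / (2 × 24.72) = (176 ± 161.3) / 49.44, giving tanθ = 0.2972 or 6.823.
θ = 16.55° or 81.66°; the smaller is 16.55°.

16.6°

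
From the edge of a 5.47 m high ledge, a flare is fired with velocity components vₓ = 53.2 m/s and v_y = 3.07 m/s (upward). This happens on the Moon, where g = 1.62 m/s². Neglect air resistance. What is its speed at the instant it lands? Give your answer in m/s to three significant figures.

The projectile lands when y = 5.47 + (3.070) t − ½·1.62·t² = 0. Positive root: t = (3.070 + √(3.070² + 2·1.62·5.47)) / 1.62 = (3.070 + 5.210) / 1.62 = 5.111 s.
Vertical velocity at impact: v_y = v_y0 − g t = 3.070 − 1.62 × 5.111 = −5.210 m/s.
Speed: |v| = √(vₓ² + v_y²) = √(53.20² + 5.210²) = 53.45 m/s.

53.5 m/s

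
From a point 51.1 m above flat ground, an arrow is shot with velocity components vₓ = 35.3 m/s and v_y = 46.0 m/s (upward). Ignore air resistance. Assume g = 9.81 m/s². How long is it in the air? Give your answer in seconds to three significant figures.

Vertical motion (up positive, ground at y = 0): 4.905 t² − (46.00) t − 51.1 = 0, so t = (46.00 + √(46.00² + 2·9.81·51.1)) / 9.81 = (46.00 + 55.84) / 9.81 = 10.38 s.

10.4 s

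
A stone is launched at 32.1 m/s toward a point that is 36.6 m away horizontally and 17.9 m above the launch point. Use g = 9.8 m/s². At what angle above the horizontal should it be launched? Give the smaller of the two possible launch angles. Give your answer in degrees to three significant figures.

37.4°

Trajectory: y = x tanθ − g x² (1 + tan²θ)/(2v₀²). With x = 36.6, y = 17.9, v₀ = 32.1, g = 9.80:
6.370 tan²θ − 36.6 tanθ + (24.27) = 0.
tanθ = [36.6 ± √(36.6² − 4 × 6.370 × (24.27))] / (2 × 6.370) = (36.6 ± 26.85) / 12.74, giving tanθ = 0.7650 or 4.981.
θ = 37.41° or 78.65°; the smaller is 37.41°.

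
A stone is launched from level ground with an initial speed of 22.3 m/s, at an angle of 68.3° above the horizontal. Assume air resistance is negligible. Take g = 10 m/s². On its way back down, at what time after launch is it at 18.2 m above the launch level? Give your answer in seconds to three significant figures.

vₓ = 22.30 cos 68.3° = 8.245 m/s; v_y0 = 22.30 sin 68.3° = 20.72 m/s.
Set y = v_y0 t − ½ g t² = 18.2: 5.000 t² − 20.72 t + 18.2 = 0.
Quadratic formula: t = (20.72 ± √65.304) / 10.0 = (20.72 ± 8.081) / 10.0 → t = 1.264 s or 2.880 s.
The descending-branch root is 2.880 s.

2.88 s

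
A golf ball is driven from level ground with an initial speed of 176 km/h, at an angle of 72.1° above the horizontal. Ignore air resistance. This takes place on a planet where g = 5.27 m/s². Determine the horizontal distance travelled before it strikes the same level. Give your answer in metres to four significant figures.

Convert: 176 km/h = 176/3.6 = 48.89 m/s.
Components: vₓ = 48.89 cos 72.1° = 15.03 m/s, v_y0 = 48.89 sin 72.1° = 46.52 m/s.
Flight time T = 2 v_y0 / g = 17.66 s.
Horizontal distance R = vₓ T = 15.03 × 17.66 = 265.3 m.

265.3 m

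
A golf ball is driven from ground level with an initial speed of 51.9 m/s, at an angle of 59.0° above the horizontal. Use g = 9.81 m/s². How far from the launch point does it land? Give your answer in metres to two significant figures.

240 m

Resolve: vₓ = 51.90 cos 59.0° = 26.73 m/s and v_y0 = 51.90 sin 59.0° = 44.49 m/s.
Time aloft: T = 2 v_y0 / g = 2 × 44.49 / 9.81 = 9.070 s.
Horizontal distance R = vₓ T = 26.73 × 9.070 = 242.4 m.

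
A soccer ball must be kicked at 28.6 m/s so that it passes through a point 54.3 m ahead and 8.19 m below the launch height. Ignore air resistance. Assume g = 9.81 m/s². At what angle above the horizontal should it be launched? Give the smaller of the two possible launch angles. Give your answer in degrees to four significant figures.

10.54°

Trajectory: y = x tanθ − g x² (1 + tan²θ)/(2v₀²). With x = 54.3, y = −8.19, v₀ = 28.6, g = 9.81:
17.68 tan²θ − 54.3 tanθ + (9.491) = 0.
tanθ = [54.3 ± √(54.3² − 4 × 17.68 × (9.491))] / (2 × 17.68) = (54.3 ± 47.72) / 35.36, giving tanθ = 0.1861 or 2.885.
θ = 10.54° or 70.88°; the smaller is 10.54°.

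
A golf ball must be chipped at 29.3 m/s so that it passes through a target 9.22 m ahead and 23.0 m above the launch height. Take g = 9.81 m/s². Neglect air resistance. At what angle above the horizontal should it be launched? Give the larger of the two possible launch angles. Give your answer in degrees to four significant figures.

Trajectory: y = x tanθ − g x² (1 + tan²θ)/(2v₀²). With x = 9.22, y = 23.0, v₀ = 29.3, g = 9.81:
0.4857 tan²θ − 9.22 tanθ + (23.49) = 0.
tanθ = [9.22 ± √(9.22² − 4 × 0.4857 × (23.49))] / (2 × 0.4857) = (9.22 ± 6.275) / 0.9714, giving tanθ = 3.031 or 15.95.
θ = 71.74° or 86.41°; the larger is 86.41°.

86.41°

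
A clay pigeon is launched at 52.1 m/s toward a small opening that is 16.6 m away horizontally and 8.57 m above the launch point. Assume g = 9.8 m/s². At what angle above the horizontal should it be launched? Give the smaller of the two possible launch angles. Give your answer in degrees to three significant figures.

Trajectory: y = x tanθ − g x² (1 + tan²θ)/(2v₀²). With x = 16.6, y = 8.57, v₀ = 52.1, g = 9.80:
0.4974 tan²θ − 16.6 tanθ + (9.067) = 0.
tanθ = [16.6 ± √(16.6² − 4 × 0.4974 × (9.067))] / (2 × 0.4974) = (16.6 ± 16.05) / 0.9949, giving tanθ = 0.5555 or 32.82.
θ = 29.05° or 88.25°; the smaller is 29.05°.

29.1°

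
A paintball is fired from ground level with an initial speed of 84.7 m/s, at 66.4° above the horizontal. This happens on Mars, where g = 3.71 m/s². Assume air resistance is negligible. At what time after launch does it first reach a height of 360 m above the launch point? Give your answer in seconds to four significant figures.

5.313 s

vₓ = 84.70 cos 66.4° = 33.91 m/s; v_y0 = 84.70 sin 66.4° = 77.62 m/s.
Set y = v_y0 t − ½ g t² = 360: 1.855 t² − 77.62 t + 360 = 0.
Quadratic formula: t = (77.62 ± √3353.0) / 3.71 = (77.62 ± 57.91) / 3.71 → t = 5.313 s or 36.53 s.
The first (ascending) time is 5.313 s.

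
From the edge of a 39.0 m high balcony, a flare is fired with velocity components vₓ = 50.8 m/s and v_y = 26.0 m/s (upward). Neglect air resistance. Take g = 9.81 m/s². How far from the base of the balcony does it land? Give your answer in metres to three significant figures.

The projectile lands when y = 39.0 + (26.00) t − ½·9.81·t² = 0. Positive root: t = (26.00 + √(26.00² + 2·9.81·39.0)) / 9.81 = (26.00 + 37.96) / 9.81 = 6.520 s.
Horizontal distance: R = vₓ t = 50.80 × 6.520 = 331.2 m.

331 m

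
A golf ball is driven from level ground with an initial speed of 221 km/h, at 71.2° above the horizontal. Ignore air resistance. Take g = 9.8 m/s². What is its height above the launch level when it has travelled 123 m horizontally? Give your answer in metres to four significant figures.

171.9 m

Convert: 221 km/h = 221/3.6 = 61.39 m/s.
Horizontal component vₓ = 61.39 cos 71.2° = 19.78 m/s; vertical v_y0 = 61.39 sin 71.2° = 58.11 m/s.
x = vₓ t ⇒ t = 123/19.78 = 6.217 s.
Height: y = v_y0 t − ½ g t² = 58.11 × 6.217 − 4.900 × 6.217² = 361.3 − 189.4 = 171.9 m.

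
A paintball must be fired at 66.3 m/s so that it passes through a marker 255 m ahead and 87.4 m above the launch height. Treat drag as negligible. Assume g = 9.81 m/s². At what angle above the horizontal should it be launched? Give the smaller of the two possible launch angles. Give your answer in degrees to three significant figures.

39.3°

Trajectory: y = x tanθ − g x² (1 + tan²θ)/(2v₀²). With x = 255, y = 87.4, v₀ = 66.3, g = 9.81:
72.56 tan²θ − 255 tanθ + (160.0) = 0.
tanθ = [255 ± √(255² − 4 × 72.56 × (160.0))] / (2 × 72.56) = (255 ± 136.4) / 145.1, giving tanθ = 0.8174 or 2.697.
θ = 39.26° or 69.66°; the smaller is 39.26°.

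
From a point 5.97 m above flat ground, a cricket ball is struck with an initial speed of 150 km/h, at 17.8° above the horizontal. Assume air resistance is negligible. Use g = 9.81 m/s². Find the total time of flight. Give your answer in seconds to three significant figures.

Convert: 150 km/h = 150/3.6 = 41.67 m/s.
Horizontal component vₓ = 41.67 cos 17.8° = 39.67 m/s; vertical v_y0 = 41.67 sin 17.8° = 12.74 m/s.
Vertical motion (up positive, ground at y = 0): 4.905 t² − (12.74) t − 5.97 = 0, so t = (12.74 + √(12.74² + 2·9.81·5.97)) / 9.81 = (12.74 + 16.71) / 9.81 = 3.002 s.

3.00 s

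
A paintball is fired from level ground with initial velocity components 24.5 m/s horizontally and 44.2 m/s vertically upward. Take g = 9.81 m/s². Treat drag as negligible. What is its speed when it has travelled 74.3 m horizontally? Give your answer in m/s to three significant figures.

28.4 m/s

x = vₓ t ⇒ t = 74.3/24.50 = 3.033 s.
Vertical velocity there: v_y = v_y0 − g t = 44.20 − 9.81 × 3.033 = 14.45 m/s.
Speed: √(vₓ² + v_y²) = √(24.50² + 14.45²) = 28.44 m/s.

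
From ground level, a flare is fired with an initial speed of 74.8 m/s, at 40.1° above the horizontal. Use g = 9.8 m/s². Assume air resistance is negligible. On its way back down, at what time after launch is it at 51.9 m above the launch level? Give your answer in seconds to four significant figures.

vₓ = 74.80 cos 40.1° = 57.22 m/s; v_y0 = 74.80 sin 40.1° = 48.18 m/s.
Require v_y0 t − ½ g t² = 51.9, i.e. 4.900 t² − 48.18 t + 51.9 = 0.
Quadratic formula: t = (48.18 ± √1304.1) / 9.80 = (48.18 ± 36.11) / 9.80 → t = 1.231 s or 8.601 s.
The descending-branch root is 8.601 s.

8.601 s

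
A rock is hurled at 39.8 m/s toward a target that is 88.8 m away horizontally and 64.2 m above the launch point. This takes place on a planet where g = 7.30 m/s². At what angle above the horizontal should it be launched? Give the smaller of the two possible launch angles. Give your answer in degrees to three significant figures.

51.2°

Trajectory: y = x tanθ − g x² (1 + tan²θ)/(2v₀²). With x = 88.8, y = 64.2, v₀ = 39.8, g = 7.30:
18.17 tan²θ − 88.8 tanθ + (82.37) = 0.
tanθ = [88.8 ± √(88.8² − 4 × 18.17 × (82.37))] / (2 × 18.17) = (88.8 ± 43.58) / 36.34, giving tanθ = 1.244 or 3.643.
θ = 51.22° or 74.65°; the smaller is 51.22°.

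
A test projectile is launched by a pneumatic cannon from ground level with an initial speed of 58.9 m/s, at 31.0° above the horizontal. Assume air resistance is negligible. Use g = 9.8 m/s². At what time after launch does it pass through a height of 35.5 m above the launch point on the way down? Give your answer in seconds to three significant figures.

Components: vₓ = 58.90 cos 31.0° = 50.49 m/s, v_y0 = 58.90 sin 31.0° = 30.34 m/s.
Require v_y0 t − ½ g t² = 35.5, i.e. 4.900 t² − 30.34 t + 35.5 = 0.
t = [30.34 ± √(30.34² − 2·9.80·35.5)] / 9.80 = (30.34 ± 14.98) / 9.80, so t = 1.567 s or t = 4.624 s.
The descending-branch root is 4.624 s.

4.62 s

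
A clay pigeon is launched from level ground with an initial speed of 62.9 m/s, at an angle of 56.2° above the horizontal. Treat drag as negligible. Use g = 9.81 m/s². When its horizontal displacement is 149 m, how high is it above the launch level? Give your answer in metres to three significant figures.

134 m

Resolve: vₓ = 62.90 cos 56.2° = 34.99 m/s and v_y0 = 62.90 sin 56.2° = 52.27 m/s.
Time to reach x = 149 m: t = x/vₓ = 149/34.99 = 4.258 s.
Height: y = v_y0 t − ½ g t² = 52.27 × 4.258 − 4.905 × 4.258² = 222.6 − 88.94 = 133.6 m.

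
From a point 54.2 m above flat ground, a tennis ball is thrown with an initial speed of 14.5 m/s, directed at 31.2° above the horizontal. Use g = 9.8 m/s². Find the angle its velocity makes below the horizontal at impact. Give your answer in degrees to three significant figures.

vₓ = 14.50 cos 31.2° = 12.40 m/s; v_y0 = 14.50 sin 31.2° = 7.511 m/s.
With up positive and y = 0 at the ground: y(t) = 54.2 + (7.511) t − 4.900 t². Setting y = 0 and taking the positive root: t = [7.511 + √(7.511² + 2·9.80·54.2)] / 9.80 = (7.511 + 33.45) / 9.80 = 4.179 s.
At impact: v_y = v_y0 − g t = −33.45 m/s; vₓ = 12.40 m/s.
Angle below horizontal: arctan(|v_y|/vₓ) = arctan(33.45/12.40) = 69.65°.

69.7°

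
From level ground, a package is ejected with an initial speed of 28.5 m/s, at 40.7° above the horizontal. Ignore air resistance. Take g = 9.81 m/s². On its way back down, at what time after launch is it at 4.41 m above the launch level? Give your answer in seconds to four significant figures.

Resolve: vₓ = 28.50 cos 40.7° = 21.61 m/s and v_y0 = 28.50 sin 40.7° = 18.58 m/s.
Height y(t) = 18.58 t − 4.905 t² = 4.41 gives 4.905 t² − 18.58 t + 4.41 = 0.
t = [18.58 ± √(18.58² − 2·9.81·4.41)] / 9.81 = (18.58 ± 16.09) / 9.81, so t = 0.2544 s or t = 3.535 s.
The descending-branch root is 3.535 s.

3.535 s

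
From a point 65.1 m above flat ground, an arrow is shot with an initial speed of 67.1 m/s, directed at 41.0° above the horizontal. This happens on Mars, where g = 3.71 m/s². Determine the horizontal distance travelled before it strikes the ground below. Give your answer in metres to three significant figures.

Resolve: vₓ = 67.10 cos 41.0° = 50.64 m/s and v_y0 = 67.10 sin 41.0° = 44.02 m/s.
The projectile lands when y = 65.1 + (44.02) t − ½·3.71·t² = 0. Positive root: t = (44.02 + √(44.02² + 2·3.71·65.1)) / 3.71 = (44.02 + 49.20) / 3.71 = 25.13 s.
Horizontal distance: R = vₓ t = 50.64 × 25.13 = 1273 m.

1270 m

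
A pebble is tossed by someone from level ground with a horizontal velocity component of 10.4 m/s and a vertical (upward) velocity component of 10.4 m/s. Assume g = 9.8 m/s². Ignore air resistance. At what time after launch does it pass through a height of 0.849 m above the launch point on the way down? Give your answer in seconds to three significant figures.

2.04 s

Require v_y0 t − ½ g t² = 0.849, i.e. 4.900 t² − 10.40 t + 0.849 = 0.
t = [10.40 ± √(10.40² − 2·9.80·0.849)] / 9.80 = (10.40 ± 9.567) / 9.80, so t = 0.08504 s or t = 2.037 s.
The descending-branch root is 2.037 s.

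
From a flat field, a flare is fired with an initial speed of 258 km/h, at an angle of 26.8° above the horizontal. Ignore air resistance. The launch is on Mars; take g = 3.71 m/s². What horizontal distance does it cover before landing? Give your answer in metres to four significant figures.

1114 m

Convert: 258 km/h = 258/3.6 = 71.67 m/s.
Components: vₓ = 71.67 cos 26.8° = 63.97 m/s, v_y0 = 71.67 sin 26.8° = 32.31 m/s.
Flight time T = 2 v_y0 / g = 17.42 s.
Horizontal distance R = vₓ T = 63.97 × 17.42 = 1114 m.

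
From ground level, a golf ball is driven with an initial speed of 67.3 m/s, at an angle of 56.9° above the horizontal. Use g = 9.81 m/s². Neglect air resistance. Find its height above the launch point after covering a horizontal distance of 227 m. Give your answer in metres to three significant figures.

Resolve: vₓ = 67.30 cos 56.9° = 36.75 m/s and v_y0 = 67.30 sin 56.9° = 56.38 m/s.
x = vₓ t ⇒ t = 227/36.75 = 6.176 s.
Height: y = v_y0 t − ½ g t² = 56.38 × 6.176 − 4.905 × 6.176² = 348.2 − 187.1 = 161.1 m.

161 m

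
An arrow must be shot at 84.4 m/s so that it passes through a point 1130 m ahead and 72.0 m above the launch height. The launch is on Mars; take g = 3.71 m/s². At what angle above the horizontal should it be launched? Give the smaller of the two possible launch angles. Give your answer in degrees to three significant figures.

22.1°

Trajectory: y = x tanθ − g x² (1 + tan²θ)/(2v₀²). With x = 1130, y = 72.0, v₀ = 84.4, g = 3.71:
332.5 tan²θ − 1130 tanθ + (404.5) = 0.
tanθ = [1130 ± √(1130² − 4 × 332.5 × (404.5))] / (2 × 332.5) = (1130 ± 859.6) / 665.0, giving tanθ = 0.4066 or 2.992.
θ = 22.13° or 71.52°; the smaller is 22.13°.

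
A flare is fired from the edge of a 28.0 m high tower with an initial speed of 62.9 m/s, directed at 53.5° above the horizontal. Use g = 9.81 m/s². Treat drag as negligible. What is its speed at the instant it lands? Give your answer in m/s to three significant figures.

Components: vₓ = 62.90 cos 53.5° = 37.41 m/s, v_y0 = 62.90 sin 53.5° = 50.56 m/s.
The projectile lands when y = 28.0 + (50.56) t − ½·9.81·t² = 0. Positive root: t = (50.56 + √(50.56² + 2·9.81·28.0)) / 9.81 = (50.56 + 55.73) / 9.81 = 10.84 s.
Vertical velocity at impact: v_y = v_y0 − g t = 50.56 − 9.81 × 10.84 = −55.73 m/s.
Speed: |v| = √(vₓ² + v_y²) = √(37.41² + 55.73²) = 67.13 m/s.

67.1 m/s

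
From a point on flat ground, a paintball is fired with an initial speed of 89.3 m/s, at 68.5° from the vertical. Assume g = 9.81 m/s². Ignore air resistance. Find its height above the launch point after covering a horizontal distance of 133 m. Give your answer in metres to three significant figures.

Resolve: vₓ = 89.30 sin 68.5° = 83.09 m/s and v_y0 = 89.30 cos 68.5° = 32.73 m/s.
At x = 133 m, t = x/vₓ = 133/83.09 = 1.601 s.
Height: y = v_y0 t − ½ g t² = 32.73 × 1.601 − 4.905 × 1.601² = 52.39 − 12.57 = 39.82 m.

39.8 m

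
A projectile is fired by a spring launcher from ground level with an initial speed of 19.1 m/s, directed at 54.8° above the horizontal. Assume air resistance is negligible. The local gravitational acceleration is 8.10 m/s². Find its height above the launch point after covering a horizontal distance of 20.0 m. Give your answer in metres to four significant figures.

Horizontal component vₓ = 19.10 cos 54.8° = 11.01 m/s; vertical v_y0 = 19.10 sin 54.8° = 15.61 m/s.
x = vₓ t ⇒ t = 20.0/11.01 = 1.817 s.
Height: y = v_y0 t − ½ g t² = 15.61 × 1.817 − 4.050 × 1.817² = 28.35 − 13.36 = 14.99 m.

14.99 m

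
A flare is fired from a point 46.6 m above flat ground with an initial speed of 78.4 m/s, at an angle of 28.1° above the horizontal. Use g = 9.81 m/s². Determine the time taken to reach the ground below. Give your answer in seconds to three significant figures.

Horizontal component vₓ = 78.40 cos 28.1° = 69.16 m/s; vertical v_y0 = 78.40 sin 28.1° = 36.93 m/s.
With up positive and y = 0 at the ground: y(t) = 46.6 + (36.93) t − 4.905 t². Setting y = 0 and taking the positive root: t = [36.93 + √(36.93² + 2·9.81·46.6)] / 9.81 = (36.93 + 47.73) / 9.81 = 8.629 s.

8.63 s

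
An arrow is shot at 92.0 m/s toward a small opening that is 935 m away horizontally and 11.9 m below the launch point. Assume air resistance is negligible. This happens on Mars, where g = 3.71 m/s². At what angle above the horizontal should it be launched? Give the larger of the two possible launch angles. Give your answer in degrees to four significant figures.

77.94°

Trajectory: y = x tanθ − g x² (1 + tan²θ)/(2v₀²). With x = 935, y = −11.9, v₀ = 92.0, g = 3.71:
191.6 tan²θ − 935 tanθ + (179.7) = 0.
tanθ = [935 ± √(935² − 4 × 191.6 × (179.7))] / (2 × 191.6) = (935 ± 858.2) / 383.2, giving tanθ = 0.2004 or 4.680.
θ = 11.33° or 77.94°; the larger is 77.94°.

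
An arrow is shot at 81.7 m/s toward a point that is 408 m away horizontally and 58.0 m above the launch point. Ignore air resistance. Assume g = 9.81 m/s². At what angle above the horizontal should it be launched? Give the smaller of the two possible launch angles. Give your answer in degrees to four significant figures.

Trajectory: y = x tanθ − g x² (1 + tan²θ)/(2v₀²). With x = 408, y = 58.0, v₀ = 81.7, g = 9.81:
122.3 tan²θ − 408 tanθ + (180.3) = 0.
tanθ = [408 ± √(408² − 4 × 122.3 × (180.3))] / (2 × 122.3) = (408 ± 279.7) / 244.7, giving tanθ = 0.5244 or 2.811.
θ = 27.67° or 70.42°; the smaller is 27.67°.

27.67°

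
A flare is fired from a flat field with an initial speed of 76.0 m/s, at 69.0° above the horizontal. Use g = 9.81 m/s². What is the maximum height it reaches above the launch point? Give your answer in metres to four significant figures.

Components: vₓ = 76.00 cos 69.0° = 27.24 m/s, v_y0 = 76.00 sin 69.0° = 70.95 m/s.
At the apex v_y = 0, so H = v_y0²/(2g) = 70.95²/19.62 = 256.6 m.

256.6 m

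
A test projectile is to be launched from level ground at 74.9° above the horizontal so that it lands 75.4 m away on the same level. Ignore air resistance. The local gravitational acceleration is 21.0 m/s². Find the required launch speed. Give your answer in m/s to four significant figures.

56.11 m/s

From R = (v₀² / g) sin 2θ: v₀ = √(gR / sin 2θ).
v₀ = √(21.0 × 75.4 / sin 149.8°) = √(1583 / 0.5030) = √3147.8 = 56.11 m/s.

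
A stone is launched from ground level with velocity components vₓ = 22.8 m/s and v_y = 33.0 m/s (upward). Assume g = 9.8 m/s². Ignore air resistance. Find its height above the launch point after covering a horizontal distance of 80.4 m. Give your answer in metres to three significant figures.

55.4 m

Time to reach x = 80.4 m: t = x/vₓ = 80.4/22.80 = 3.526 s.
Height: y = v_y0 t − ½ g t² = 33.00 × 3.526 − 4.900 × 3.526² = 116.4 − 60.93 = 55.44 m.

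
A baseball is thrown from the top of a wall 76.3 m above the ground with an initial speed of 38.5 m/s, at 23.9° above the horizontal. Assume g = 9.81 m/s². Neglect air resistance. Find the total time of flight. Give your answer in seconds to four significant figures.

Horizontal component vₓ = 38.50 cos 23.9° = 35.20 m/s; vertical v_y0 = 38.50 sin 23.9° = 15.60 m/s.
With up positive and y = 0 at the ground: y(t) = 76.3 + (15.60) t − 4.905 t². Setting y = 0 and taking the positive root: t = [15.60 + √(15.60² + 2·9.81·76.3)] / 9.81 = (15.60 + 41.72) / 9.81 = 5.842 s.

5.842 s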